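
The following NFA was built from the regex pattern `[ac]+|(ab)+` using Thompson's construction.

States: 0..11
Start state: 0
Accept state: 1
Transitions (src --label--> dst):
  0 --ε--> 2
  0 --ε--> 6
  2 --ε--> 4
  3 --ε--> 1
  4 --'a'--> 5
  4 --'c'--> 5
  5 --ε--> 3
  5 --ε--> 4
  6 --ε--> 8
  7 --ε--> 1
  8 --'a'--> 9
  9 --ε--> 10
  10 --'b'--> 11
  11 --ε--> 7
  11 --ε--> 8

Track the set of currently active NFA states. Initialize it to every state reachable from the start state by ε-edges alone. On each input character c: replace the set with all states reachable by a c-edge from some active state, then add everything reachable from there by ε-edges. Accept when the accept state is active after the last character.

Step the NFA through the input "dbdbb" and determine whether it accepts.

initial (ε-close {0}): {0,2,4,6,8}
'd' @ 1: {}  — state set empty
rest 'bdbb' ignored (set empty)
end set {} — state 1 not in

Answer: REJECT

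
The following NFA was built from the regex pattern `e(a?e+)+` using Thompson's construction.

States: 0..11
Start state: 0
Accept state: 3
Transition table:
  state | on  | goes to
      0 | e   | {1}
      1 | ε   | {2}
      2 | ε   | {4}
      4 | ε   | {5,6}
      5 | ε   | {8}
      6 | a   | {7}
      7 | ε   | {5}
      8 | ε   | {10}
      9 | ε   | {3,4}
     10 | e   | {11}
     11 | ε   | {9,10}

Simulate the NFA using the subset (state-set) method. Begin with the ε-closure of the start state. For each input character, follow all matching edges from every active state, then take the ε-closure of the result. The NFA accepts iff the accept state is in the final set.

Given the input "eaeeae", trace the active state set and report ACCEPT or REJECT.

Answer: ACCEPT

Derivation:
start: ε-closure({0}) = {0}
'e' @ 1: {1,2,4,5,6,8,10}
'a' @ 2: {5,7,8,10}
'e' @ 3: {3,4,5,6,8,9,10,11}  [accepting]
'e' @ 4: {3,4,5,6,8,9,10,11}  [accepting]
'a' @ 5: {5,7,8,10}
'e' @ 6: {3,4,5,6,8,9,10,11}  [accepting]
after full input: {3,4,5,6,8,9,10,11}  (accept=3 in)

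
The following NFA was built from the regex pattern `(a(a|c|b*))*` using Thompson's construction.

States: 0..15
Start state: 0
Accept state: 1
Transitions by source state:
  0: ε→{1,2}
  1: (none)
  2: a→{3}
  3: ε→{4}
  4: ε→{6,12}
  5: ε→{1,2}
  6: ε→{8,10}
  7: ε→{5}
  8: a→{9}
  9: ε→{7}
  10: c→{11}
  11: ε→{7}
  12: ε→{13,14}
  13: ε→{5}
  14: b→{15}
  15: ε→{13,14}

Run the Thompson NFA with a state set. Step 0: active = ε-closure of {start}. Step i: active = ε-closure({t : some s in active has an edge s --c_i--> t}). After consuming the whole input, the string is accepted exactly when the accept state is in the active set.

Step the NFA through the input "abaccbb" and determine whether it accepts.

Answer: REJECT

Derivation:
initial (ε-close {0}): {0,1,2}
'a' @ 1: {1,2,3,4,5,6,8,10,12,13,14}  (accept∈set)
'b' @ 2: {1,2,5,13,14,15}  (accept∈set)
'a' @ 3: {1,2,3,4,5,6,8,10,12,13,14}  (accept∈set)
'c' @ 4: {1,2,5,7,11}  (accept∈set)
'c' @ 5: {}  — dead — no transitions
rest 'bb' ignored (set empty)
after full input: {}  (accept=1 not in)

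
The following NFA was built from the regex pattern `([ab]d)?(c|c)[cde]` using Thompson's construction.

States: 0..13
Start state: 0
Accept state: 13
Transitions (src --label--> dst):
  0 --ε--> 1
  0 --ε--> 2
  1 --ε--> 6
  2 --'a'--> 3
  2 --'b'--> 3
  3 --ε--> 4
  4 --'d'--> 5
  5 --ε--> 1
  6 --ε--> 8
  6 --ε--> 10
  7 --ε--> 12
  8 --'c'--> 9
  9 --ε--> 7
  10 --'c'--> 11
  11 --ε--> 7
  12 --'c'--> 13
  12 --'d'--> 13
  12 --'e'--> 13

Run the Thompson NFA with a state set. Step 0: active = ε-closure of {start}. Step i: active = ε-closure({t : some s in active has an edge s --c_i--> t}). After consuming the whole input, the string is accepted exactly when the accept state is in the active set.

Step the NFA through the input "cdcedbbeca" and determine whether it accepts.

start: ε-closure({0}) = {0,1,2,6,8,10}
'c' @ 1: {7,9,11,12}
'd' @ 2: {13}  [accepting]
'c' @ 3: {}  — no active states
rest 'edbbeca' ignored (set empty)
after full input: {}  (accept=13 not in)

Answer: REJECT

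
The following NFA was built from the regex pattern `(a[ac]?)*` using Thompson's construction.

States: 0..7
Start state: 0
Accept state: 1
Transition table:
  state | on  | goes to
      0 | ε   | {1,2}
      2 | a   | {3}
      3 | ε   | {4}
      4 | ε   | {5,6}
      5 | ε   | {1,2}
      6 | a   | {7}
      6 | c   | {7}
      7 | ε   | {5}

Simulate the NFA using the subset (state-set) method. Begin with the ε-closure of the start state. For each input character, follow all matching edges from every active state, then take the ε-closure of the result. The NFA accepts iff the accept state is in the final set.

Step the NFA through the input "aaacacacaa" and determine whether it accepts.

Answer: ACCEPT

Trace:
start: ε-closure({0}) = {0,1,2}
'a' @ 1: {1,2,3,4,5,6}  [accepting]
'a' @ 2: {1,2,3,4,5,6,7}  [accepting]
'a' @ 3: {1,2,3,4,5,6,7}  [accepting]
'c' @ 4: {1,2,5,7}  [accepting]
'a' @ 5: {1,2,3,4,5,6}  [accepting]
'c' @ 6: {1,2,5,7}  [accepting]
'a' @ 7: {1,2,3,4,5,6}  [accepting]
'c' @ 8: {1,2,5,7}  [accepting]
'a' @ 9: {1,2,3,4,5,6}  [accepting]
'a' @ 10: {1,2,3,4,5,6,7}  [accepting]
end set {1,2,3,4,5,6,7} — state 1 in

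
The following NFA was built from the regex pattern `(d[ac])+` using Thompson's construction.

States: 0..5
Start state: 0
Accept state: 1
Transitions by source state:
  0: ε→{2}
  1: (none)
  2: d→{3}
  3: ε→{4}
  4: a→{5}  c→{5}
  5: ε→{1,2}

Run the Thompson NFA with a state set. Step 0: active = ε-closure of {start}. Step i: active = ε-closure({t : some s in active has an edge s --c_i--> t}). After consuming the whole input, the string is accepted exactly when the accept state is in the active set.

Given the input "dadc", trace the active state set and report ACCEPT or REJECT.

Answer: ACCEPT

Derivation:
initial (ε-close {0}): {0,2}
'd' @ 1: {3,4}
'a' @ 2: {1,2,5}  [accepting]
'd' @ 3: {3,4}
'c' @ 4: {1,2,5}  [accepting]
end set {1,2,5} — state 1 in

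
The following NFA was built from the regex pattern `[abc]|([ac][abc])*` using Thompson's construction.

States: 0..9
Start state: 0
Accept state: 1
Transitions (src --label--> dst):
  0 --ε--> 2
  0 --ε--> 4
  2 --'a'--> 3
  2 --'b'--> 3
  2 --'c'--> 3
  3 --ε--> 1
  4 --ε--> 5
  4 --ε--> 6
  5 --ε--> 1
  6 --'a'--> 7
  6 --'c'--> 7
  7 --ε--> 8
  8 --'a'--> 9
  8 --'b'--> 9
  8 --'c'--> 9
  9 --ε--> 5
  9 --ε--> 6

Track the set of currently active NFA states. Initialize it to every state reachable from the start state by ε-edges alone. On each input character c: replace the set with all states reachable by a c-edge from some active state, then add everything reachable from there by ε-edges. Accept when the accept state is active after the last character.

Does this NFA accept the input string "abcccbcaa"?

Answer: REJECT

Derivation:
start: ε-closure({0}) = {0,1,2,4,5,6}
'a' @ 1: {1,3,7,8}  ✓accept
'b' @ 2: {1,5,6,9}  ✓accept
'c' @ 3: {7,8}
'c' @ 4: {1,5,6,9}  ✓accept
'c' @ 5: {7,8}
'b' @ 6: {1,5,6,9}  ✓accept
'c' @ 7: {7,8}
'a' @ 8: {1,5,6,9}  ✓accept
'a' @ 9: {7,8}
after full input: {7,8}  (accept=1 not in)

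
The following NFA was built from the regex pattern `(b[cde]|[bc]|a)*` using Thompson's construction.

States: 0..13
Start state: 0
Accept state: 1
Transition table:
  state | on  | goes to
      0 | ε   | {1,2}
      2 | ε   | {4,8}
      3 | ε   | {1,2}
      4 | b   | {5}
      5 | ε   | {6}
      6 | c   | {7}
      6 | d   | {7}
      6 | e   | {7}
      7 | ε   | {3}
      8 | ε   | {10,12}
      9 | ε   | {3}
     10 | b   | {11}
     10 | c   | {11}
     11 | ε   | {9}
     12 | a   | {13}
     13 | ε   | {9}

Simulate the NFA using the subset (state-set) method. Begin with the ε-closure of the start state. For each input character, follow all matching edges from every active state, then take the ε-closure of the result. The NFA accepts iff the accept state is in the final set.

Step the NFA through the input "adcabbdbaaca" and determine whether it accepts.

Answer: REJECT

Steps:
S₀ = ε-closure({0}) = {0,1,2,4,8,10,12}
'a' @ 1: {1,2,3,4,8,9,10,12,13}  (accept∈set)
'd' @ 2: {}  — no active states
rest 'cabbdbaaca' ignored (set empty)
after full input: {}  (accept=1 not in)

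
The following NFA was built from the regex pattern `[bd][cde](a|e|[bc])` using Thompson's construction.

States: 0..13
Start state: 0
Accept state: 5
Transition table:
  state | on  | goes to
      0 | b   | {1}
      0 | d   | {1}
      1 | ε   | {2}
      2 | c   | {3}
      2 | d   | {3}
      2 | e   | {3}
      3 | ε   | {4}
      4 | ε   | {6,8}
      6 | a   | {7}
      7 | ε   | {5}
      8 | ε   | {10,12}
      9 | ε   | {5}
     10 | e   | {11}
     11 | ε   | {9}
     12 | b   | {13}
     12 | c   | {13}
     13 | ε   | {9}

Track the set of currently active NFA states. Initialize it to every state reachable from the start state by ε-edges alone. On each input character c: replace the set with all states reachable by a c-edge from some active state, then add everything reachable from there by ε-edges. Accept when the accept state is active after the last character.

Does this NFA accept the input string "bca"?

start: ε-closure({0}) = {0}
'b' @ 1: {1,2}
'c' @ 2: {3,4,6,8,10,12}
'a' @ 3: {5,7}  (accept∈set)
end set {5,7} — state 5 in

Answer: ACCEPT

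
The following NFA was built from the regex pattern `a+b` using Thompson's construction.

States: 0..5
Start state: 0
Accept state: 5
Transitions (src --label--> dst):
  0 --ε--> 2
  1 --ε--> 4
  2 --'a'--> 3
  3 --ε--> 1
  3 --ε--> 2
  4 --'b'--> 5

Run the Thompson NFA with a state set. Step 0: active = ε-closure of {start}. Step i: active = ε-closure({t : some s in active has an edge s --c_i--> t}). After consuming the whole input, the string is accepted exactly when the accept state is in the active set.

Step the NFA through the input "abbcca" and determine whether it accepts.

Answer: REJECT

Derivation:
S₀ = ε-closure({0}) = {0,2}
'a' @ 1: {1,2,3,4}
'b' @ 2: {5}  (accept∈set)
'b' @ 3: {}  — no active states
rest 'cca' ignored (set empty)
end set {} — state 5 not in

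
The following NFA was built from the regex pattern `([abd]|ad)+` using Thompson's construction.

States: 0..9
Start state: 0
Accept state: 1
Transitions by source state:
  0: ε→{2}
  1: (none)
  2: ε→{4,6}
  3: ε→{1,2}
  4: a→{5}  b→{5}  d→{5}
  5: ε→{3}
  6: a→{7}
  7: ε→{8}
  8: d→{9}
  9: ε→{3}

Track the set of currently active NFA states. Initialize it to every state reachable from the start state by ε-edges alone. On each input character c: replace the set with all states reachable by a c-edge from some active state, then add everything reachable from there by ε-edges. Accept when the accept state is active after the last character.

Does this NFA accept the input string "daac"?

initial (ε-close {0}): {0,2,4,6}
'd' @ 1: {1,2,3,4,5,6}  (accept∈set)
'a' @ 2: {1,2,3,4,5,6,7,8}  (accept∈set)
'a' @ 3: {1,2,3,4,5,6,7,8}  (accept∈set)
'c' @ 4: {}  — state set empty
after full input: {}  (accept=1 not in)

Answer: REJECT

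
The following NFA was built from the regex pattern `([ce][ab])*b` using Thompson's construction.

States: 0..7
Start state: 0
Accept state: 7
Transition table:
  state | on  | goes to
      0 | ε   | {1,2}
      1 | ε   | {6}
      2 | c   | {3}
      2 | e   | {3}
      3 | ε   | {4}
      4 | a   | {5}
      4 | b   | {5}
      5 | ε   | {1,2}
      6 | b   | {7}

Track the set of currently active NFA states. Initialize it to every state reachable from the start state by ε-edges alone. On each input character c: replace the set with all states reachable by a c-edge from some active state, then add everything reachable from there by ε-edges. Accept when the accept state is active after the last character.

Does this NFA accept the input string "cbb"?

start: ε-closure({0}) = {0,1,2,6}
'c' @ 1: {3,4}
'b' @ 2: {1,2,5,6}
'b' @ 3: {7}  ✓accept
after full input: {7}  (accept=7 in)

Answer: ACCEPT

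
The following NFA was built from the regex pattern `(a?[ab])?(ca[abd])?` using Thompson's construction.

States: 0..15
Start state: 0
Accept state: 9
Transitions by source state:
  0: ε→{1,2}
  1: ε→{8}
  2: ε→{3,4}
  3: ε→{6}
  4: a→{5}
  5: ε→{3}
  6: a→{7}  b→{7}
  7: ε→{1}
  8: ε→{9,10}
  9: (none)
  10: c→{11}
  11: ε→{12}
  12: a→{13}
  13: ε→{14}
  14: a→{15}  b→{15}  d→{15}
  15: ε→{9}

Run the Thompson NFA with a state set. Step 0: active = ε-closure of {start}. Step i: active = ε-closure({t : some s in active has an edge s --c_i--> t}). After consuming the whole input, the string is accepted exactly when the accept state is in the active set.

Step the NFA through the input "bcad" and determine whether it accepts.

S₀ = ε-closure({0}) = {0,1,2,3,4,6,8,9,10}
'b' @ 1: {1,7,8,9,10}  (accept∈set)
'c' @ 2: {11,12}
'a' @ 3: {13,14}
'd' @ 4: {9,15}  (accept∈set)
end set {9,15} — state 9 in

Answer: ACCEPT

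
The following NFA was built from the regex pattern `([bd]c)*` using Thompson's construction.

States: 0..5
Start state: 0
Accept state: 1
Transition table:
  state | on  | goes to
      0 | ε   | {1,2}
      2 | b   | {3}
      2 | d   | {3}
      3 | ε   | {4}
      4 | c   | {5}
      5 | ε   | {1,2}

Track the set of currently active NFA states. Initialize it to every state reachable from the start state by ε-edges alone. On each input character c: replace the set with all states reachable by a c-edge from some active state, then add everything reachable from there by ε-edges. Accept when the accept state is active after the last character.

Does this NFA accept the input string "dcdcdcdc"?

start: ε-closure({0}) = {0,1,2}
'd' @ 1: {3,4}
'c' @ 2: {1,2,5}  ✓accept
'd' @ 3: {3,4}
'c' @ 4: {1,2,5}  ✓accept
'd' @ 5: {3,4}
'c' @ 6: {1,2,5}  ✓accept
'd' @ 7: {3,4}
'c' @ 8: {1,2,5}  ✓accept
final: {1,2,5}; accept 1 in set

Answer: ACCEPT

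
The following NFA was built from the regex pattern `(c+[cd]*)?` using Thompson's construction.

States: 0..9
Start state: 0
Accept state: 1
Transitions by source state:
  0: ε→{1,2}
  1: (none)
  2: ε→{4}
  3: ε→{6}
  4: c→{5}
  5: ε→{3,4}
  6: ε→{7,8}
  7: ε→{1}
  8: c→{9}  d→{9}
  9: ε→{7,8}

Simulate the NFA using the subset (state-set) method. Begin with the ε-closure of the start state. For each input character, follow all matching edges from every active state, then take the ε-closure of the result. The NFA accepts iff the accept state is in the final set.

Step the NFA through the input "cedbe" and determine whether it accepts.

Answer: REJECT

Trace:
S₀ = ε-closure({0}) = {0,1,2,4}
'c' @ 1: {1,3,4,5,6,7,8}  ✓accept
'e' @ 2: {}  — dead — no transitions
rest 'dbe' ignored (set empty)
after full input: {}  (accept=1 not in)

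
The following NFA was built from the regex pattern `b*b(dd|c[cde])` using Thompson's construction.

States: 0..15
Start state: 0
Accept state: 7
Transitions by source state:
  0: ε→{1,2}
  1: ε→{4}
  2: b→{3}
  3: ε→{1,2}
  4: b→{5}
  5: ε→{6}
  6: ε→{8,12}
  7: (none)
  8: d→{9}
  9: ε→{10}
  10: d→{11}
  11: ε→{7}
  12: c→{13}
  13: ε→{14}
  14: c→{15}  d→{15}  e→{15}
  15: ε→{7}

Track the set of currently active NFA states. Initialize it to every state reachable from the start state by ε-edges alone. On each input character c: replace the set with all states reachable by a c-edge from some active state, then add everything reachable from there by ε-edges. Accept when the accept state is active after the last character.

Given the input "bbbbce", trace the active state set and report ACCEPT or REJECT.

start: ε-closure({0}) = {0,1,2,4}
'b' @ 1: {1,2,3,4,5,6,8,12}
'b' @ 2: {1,2,3,4,5,6,8,12}
'b' @ 3: {1,2,3,4,5,6,8,12}
'b' @ 4: {1,2,3,4,5,6,8,12}
'c' @ 5: {13,14}
'e' @ 6: {7,15}  [accepting]
end set {7,15} — state 7 in

Answer: ACCEPT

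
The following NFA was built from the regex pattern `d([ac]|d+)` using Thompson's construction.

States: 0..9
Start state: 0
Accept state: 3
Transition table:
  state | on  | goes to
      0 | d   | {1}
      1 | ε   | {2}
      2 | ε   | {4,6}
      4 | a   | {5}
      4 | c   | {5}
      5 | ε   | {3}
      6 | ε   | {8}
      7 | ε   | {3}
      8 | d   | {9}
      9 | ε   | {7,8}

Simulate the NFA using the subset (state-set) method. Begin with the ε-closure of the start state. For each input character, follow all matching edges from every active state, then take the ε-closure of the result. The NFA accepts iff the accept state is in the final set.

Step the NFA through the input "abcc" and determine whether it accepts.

Answer: REJECT

Trace:
start: ε-closure({0}) = {0}
'a' @ 1: {}  — state set empty
rest 'bcc' ignored (set empty)
end set {} — state 3 not in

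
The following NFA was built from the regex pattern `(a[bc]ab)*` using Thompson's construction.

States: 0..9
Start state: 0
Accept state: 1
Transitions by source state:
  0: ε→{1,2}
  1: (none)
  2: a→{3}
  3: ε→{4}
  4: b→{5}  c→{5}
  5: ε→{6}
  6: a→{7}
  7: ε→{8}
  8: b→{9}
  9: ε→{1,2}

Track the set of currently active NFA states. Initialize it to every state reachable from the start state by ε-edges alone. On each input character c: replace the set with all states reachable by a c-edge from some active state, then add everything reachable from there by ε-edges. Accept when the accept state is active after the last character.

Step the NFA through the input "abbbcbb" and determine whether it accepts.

S₀ = ε-closure({0}) = {0,1,2}
'a' @ 1: {3,4}
'b' @ 2: {5,6}
'b' @ 3: {}  — dead — no transitions
rest 'bcbb' ignored (set empty)
after full input: {}  (accept=1 not in)

Answer: REJECT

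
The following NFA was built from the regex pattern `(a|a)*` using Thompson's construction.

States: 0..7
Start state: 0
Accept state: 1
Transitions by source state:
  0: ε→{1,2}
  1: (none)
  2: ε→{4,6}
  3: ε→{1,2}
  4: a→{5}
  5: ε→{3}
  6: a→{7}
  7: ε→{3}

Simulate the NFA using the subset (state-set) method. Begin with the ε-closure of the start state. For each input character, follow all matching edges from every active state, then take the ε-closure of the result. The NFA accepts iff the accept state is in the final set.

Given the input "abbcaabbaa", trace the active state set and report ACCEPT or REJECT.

S₀ = ε-closure({0}) = {0,1,2,4,6}
'a' @ 1: {1,2,3,4,5,6,7}  [accepting]
'b' @ 2: {}  — no active states
rest 'bcaabbaa' ignored (set empty)
after full input: {}  (accept=1 not in)

Answer: REJECT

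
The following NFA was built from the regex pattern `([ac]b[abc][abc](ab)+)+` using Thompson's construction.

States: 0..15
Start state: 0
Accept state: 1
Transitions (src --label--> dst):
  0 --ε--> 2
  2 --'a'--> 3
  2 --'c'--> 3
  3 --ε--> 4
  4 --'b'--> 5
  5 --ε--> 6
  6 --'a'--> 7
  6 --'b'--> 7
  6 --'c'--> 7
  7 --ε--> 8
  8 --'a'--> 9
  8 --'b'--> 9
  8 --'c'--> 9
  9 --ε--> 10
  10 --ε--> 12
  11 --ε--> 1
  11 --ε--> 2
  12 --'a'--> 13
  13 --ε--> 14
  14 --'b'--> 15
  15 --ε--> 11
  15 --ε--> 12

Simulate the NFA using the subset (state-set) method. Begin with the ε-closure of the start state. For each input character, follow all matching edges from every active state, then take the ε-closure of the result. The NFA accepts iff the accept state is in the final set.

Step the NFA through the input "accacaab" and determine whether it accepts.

S₀ = ε-closure({0}) = {0,2}
'a' @ 1: {3,4}
'c' @ 2: {}  — state set empty
rest 'cacaab' ignored (set empty)
final: {}; accept 1 not in set

Answer: REJECT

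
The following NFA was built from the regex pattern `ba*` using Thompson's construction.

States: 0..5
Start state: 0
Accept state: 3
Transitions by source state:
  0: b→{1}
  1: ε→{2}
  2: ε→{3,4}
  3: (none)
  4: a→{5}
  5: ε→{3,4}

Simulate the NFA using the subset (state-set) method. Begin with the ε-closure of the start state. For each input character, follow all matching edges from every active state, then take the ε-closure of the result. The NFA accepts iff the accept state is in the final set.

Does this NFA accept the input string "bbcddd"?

Answer: REJECT

Trace:
initial (ε-close {0}): {0}
'b' @ 1: {1,2,3,4}  [accepting]
'b' @ 2: {}  — no active states
rest 'cddd' ignored (set empty)
after full input: {}  (accept=3 not in)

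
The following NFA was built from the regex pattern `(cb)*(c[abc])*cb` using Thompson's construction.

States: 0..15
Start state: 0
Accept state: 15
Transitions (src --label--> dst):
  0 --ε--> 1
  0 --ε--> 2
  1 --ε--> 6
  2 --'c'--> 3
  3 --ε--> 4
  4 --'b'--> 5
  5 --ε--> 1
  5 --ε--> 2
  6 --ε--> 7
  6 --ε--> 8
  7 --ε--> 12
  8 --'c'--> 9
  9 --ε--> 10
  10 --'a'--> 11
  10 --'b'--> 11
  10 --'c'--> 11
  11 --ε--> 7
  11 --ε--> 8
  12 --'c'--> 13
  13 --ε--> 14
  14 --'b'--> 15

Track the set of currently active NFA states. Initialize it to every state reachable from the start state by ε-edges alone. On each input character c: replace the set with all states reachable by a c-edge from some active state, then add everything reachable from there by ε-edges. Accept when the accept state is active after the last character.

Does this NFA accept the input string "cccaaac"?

Answer: REJECT

Derivation:
S₀ = ε-closure({0}) = {0,1,2,6,7,8,12}
'c' @ 1: {3,4,9,10,13,14}
'c' @ 2: {7,8,11,12}
'c' @ 3: {9,10,13,14}
'a' @ 4: {7,8,11,12}
'a' @ 5: {}  — state set empty
rest 'ac' ignored (set empty)
end set {} — state 15 not in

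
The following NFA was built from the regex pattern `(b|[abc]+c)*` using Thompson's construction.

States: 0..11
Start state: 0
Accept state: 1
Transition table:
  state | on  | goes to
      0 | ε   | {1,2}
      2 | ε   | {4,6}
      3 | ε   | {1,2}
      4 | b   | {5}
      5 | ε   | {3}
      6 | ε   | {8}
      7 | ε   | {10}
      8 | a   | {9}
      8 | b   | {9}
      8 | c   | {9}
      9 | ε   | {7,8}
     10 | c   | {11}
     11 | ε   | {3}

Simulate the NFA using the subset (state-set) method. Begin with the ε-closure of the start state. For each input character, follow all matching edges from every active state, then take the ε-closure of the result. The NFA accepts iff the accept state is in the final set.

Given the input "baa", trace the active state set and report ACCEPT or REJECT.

start: ε-closure({0}) = {0,1,2,4,6,8}
'b' @ 1: {1,2,3,4,5,6,7,8,9,10}  [accepting]
'a' @ 2: {7,8,9,10}
'a' @ 3: {7,8,9,10}
final: {7,8,9,10}; accept 1 not in set

Answer: REJECT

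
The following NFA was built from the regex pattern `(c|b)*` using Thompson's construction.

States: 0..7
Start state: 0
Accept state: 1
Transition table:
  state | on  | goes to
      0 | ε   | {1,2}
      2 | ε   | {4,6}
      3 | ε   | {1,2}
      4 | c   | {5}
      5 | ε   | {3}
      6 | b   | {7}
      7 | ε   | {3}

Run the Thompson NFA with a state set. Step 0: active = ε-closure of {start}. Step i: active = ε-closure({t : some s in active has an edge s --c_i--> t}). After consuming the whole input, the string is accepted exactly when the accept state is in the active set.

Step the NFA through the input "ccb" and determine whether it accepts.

Answer: ACCEPT

Derivation:
S₀ = ε-closure({0}) = {0,1,2,4,6}
'c' @ 1: {1,2,3,4,5,6}  (accept∈set)
'c' @ 2: {1,2,3,4,5,6}  (accept∈set)
'b' @ 3: {1,2,3,4,6,7}  (accept∈set)
after full input: {1,2,3,4,6,7}  (accept=1 in)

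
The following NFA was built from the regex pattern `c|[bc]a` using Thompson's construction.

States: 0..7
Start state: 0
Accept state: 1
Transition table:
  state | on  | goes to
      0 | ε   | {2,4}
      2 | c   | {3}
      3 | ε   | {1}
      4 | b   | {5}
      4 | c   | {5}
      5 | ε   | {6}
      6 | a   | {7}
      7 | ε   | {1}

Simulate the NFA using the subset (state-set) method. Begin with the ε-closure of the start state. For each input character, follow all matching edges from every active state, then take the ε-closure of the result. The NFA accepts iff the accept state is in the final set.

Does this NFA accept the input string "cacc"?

initial (ε-close {0}): {0,2,4}
'c' @ 1: {1,3,5,6}  (accept∈set)
'a' @ 2: {1,7}  (accept∈set)
'c' @ 3: {}  — state set empty
rest 'c' ignored (set empty)
end set {} — state 1 not in

Answer: REJECT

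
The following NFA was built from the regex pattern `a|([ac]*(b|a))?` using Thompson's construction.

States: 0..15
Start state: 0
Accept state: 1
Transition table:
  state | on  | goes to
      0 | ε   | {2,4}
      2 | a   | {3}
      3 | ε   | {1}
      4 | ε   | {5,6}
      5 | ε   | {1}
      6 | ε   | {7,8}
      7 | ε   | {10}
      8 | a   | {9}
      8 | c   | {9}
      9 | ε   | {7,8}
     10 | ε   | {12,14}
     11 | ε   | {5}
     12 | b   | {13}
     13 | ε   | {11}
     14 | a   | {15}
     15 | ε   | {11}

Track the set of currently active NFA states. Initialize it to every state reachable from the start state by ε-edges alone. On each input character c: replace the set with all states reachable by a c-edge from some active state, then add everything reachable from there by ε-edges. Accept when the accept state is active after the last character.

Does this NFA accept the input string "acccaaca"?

Answer: ACCEPT

Derivation:
S₀ = ε-closure({0}) = {0,1,2,4,5,6,7,8,10,12,14}
'a' @ 1: {1,3,5,7,8,9,10,11,12,14,15}  (accept∈set)
'c' @ 2: {7,8,9,10,12,14}
'c' @ 3: {7,8,9,10,12,14}
'c' @ 4: {7,8,9,10,12,14}
'a' @ 5: {1,5,7,8,9,10,11,12,14,15}  (accept∈set)
'a' @ 6: {1,5,7,8,9,10,11,12,14,15}  (accept∈set)
'c' @ 7: {7,8,9,10,12,14}
'a' @ 8: {1,5,7,8,9,10,11,12,14,15}  (accept∈set)
end set {1,5,7,8,9,10,11,12,14,15} — state 1 in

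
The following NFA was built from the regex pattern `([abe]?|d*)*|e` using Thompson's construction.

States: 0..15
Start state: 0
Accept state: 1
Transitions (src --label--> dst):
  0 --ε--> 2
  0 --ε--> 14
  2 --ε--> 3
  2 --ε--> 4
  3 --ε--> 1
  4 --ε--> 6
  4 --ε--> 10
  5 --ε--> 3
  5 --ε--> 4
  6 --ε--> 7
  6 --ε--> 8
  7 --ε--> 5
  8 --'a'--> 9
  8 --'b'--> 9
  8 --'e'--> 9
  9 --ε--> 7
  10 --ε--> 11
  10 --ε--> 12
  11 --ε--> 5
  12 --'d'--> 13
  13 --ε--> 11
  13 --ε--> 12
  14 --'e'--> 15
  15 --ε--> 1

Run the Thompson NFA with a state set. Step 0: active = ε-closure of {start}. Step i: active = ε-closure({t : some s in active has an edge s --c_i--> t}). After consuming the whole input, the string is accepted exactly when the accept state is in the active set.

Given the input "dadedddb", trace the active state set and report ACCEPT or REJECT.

initial (ε-close {0}): {0,1,2,3,4,5,6,7,8,10,11,12,14}
'd' @ 1: {1,3,4,5,6,7,8,10,11,12,13}  ✓accept
'a' @ 2: {1,3,4,5,6,7,8,9,10,11,12}  ✓accept
'd' @ 3: {1,3,4,5,6,7,8,10,11,12,13}  ✓accept
'e' @ 4: {1,3,4,5,6,7,8,9,10,11,12}  ✓accept
'd' @ 5: {1,3,4,5,6,7,8,10,11,12,13}  ✓accept
'd' @ 6: {1,3,4,5,6,7,8,10,11,12,13}  ✓accept
'd' @ 7: {1,3,4,5,6,7,8,10,11,12,13}  ✓accept
'b' @ 8: {1,3,4,5,6,7,8,9,10,11,12}  ✓accept
after full input: {1,3,4,5,6,7,8,9,10,11,12}  (accept=1 in)

Answer: ACCEPT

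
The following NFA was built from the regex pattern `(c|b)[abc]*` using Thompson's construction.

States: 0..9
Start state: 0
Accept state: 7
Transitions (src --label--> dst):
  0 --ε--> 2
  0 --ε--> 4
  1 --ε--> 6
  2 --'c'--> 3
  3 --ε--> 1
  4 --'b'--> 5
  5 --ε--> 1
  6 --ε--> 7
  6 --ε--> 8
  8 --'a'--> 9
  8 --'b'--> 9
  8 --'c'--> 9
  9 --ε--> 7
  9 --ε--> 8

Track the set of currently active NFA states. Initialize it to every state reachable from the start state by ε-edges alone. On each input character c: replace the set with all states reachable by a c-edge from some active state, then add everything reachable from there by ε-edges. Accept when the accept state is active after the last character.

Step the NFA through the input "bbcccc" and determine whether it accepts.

Answer: ACCEPT

Derivation:
start: ε-closure({0}) = {0,2,4}
'b' @ 1: {1,5,6,7,8}  [accepting]
'b' @ 2: {7,8,9}  [accepting]
'c' @ 3: {7,8,9}  [accepting]
'c' @ 4: {7,8,9}  [accepting]
'c' @ 5: {7,8,9}  [accepting]
'c' @ 6: {7,8,9}  [accepting]
after full input: {7,8,9}  (accept=7 in)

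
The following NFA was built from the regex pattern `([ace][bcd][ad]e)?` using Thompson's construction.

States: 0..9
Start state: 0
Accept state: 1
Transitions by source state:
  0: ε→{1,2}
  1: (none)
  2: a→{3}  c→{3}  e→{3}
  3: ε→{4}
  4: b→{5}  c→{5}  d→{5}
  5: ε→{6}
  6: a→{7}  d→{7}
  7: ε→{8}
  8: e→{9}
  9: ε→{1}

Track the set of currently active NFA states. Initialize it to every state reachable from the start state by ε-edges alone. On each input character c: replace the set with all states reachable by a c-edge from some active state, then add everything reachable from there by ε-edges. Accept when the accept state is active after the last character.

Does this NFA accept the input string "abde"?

Answer: ACCEPT

Steps:
start: ε-closure({0}) = {0,1,2}
'a' @ 1: {3,4}
'b' @ 2: {5,6}
'd' @ 3: {7,8}
'e' @ 4: {1,9}  [accepting]
final: {1,9}; accept 1 in set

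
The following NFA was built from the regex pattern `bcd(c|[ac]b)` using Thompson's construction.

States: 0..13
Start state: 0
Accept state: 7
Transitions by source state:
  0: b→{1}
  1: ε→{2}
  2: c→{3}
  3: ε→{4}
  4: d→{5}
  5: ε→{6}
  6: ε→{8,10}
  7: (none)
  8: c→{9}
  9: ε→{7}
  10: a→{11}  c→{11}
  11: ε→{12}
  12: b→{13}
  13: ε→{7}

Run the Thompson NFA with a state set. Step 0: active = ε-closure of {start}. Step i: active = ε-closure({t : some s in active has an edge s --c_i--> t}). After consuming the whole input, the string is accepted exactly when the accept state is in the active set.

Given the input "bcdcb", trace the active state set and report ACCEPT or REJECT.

Answer: ACCEPT

Derivation:
S₀ = ε-closure({0}) = {0}
'b' @ 1: {1,2}
'c' @ 2: {3,4}
'd' @ 3: {5,6,8,10}
'c' @ 4: {7,9,11,12}  ✓accept
'b' @ 5: {7,13}  ✓accept
end set {7,13} — state 7 in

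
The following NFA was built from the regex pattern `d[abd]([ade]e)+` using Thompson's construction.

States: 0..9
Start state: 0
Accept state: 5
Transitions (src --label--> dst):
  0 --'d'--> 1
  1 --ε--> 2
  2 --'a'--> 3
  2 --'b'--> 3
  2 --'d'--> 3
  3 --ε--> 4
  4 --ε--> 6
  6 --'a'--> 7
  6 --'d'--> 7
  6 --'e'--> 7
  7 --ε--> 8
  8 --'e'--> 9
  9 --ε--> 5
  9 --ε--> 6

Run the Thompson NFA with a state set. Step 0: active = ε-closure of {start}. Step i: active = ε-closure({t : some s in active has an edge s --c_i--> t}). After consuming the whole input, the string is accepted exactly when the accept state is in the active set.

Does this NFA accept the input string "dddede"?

Answer: ACCEPT

Trace:
S₀ = ε-closure({0}) = {0}
'd' @ 1: {1,2}
'd' @ 2: {3,4,6}
'd' @ 3: {7,8}
'e' @ 4: {5,6,9}  ✓accept
'd' @ 5: {7,8}
'e' @ 6: {5,6,9}  ✓accept
final: {5,6,9}; accept 5 in set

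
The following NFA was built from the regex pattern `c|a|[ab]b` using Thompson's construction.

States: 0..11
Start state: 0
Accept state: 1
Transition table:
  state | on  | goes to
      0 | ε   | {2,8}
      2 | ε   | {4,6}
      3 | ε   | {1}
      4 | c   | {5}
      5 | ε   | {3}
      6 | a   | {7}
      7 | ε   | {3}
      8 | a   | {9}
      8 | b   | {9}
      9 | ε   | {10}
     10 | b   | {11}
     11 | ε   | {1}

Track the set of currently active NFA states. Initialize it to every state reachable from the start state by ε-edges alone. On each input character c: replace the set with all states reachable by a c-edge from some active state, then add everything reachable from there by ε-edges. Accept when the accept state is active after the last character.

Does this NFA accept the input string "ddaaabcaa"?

start: ε-closure({0}) = {0,2,4,6,8}
'd' @ 1: {}  — no active states
rest 'daaabcaa' ignored (set empty)
after full input: {}  (accept=1 not in)

Answer: REJECT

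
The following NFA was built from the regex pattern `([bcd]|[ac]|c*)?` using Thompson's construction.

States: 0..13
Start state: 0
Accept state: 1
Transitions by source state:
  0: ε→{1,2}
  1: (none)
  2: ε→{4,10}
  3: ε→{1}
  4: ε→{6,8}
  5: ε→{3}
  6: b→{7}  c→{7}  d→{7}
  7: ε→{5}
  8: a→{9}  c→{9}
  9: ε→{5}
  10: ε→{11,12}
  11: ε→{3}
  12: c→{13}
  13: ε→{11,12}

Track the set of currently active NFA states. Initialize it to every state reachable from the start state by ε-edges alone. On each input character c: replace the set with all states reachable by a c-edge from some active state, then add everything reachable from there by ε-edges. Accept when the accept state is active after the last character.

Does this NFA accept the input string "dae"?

Answer: REJECT

Trace:
S₀ = ε-closure({0}) = {0,1,2,3,4,6,8,10,11,12}
'd' @ 1: {1,3,5,7}  ✓accept
'a' @ 2: {}  — dead — no transitions
rest 'e' ignored (set empty)
after full input: {}  (accept=1 not in)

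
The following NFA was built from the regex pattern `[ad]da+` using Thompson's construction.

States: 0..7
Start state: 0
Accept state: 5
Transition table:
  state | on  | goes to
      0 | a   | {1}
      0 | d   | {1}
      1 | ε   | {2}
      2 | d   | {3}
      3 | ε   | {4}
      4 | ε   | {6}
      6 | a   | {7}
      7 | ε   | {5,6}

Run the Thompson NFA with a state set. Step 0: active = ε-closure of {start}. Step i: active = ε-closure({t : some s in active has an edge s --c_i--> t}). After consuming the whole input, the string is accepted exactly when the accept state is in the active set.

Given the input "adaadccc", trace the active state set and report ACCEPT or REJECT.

Answer: REJECT

Derivation:
initial (ε-close {0}): {0}
'a' @ 1: {1,2}
'd' @ 2: {3,4,6}
'a' @ 3: {5,6,7}  ✓accept
'a' @ 4: {5,6,7}  ✓accept
'd' @ 5: {}  — dead — no transitions
rest 'ccc' ignored (set empty)
after full input: {}  (accept=5 not in)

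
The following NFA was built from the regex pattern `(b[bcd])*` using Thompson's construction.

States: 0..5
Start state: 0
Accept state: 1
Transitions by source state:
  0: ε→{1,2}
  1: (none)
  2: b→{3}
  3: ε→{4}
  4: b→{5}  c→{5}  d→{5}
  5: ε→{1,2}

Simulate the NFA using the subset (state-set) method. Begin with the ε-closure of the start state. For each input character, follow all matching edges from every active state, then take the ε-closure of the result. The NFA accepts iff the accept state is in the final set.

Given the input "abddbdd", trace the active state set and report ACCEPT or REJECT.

Answer: REJECT

Steps:
start: ε-closure({0}) = {0,1,2}
'a' @ 1: {}  — no active states
rest 'bddbdd' ignored (set empty)
after full input: {}  (accept=1 not in)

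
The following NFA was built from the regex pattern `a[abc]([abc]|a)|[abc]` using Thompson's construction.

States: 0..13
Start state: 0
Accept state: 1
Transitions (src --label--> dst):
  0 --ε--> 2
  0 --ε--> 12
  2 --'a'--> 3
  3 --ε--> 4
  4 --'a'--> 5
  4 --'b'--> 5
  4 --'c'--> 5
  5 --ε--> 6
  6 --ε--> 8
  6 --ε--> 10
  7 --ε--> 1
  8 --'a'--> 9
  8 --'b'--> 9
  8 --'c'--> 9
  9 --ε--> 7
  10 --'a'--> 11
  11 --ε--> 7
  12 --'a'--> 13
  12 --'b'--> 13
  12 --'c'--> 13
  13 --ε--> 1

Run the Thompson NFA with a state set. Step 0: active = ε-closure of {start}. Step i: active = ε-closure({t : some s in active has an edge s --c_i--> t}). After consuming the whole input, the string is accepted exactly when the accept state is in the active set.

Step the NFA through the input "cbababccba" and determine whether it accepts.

Answer: REJECT

Steps:
start: ε-closure({0}) = {0,2,12}
'c' @ 1: {1,13}  ✓accept
'b' @ 2: {}  — no active states
rest 'ababccba' ignored (set empty)
end set {} — state 1 not in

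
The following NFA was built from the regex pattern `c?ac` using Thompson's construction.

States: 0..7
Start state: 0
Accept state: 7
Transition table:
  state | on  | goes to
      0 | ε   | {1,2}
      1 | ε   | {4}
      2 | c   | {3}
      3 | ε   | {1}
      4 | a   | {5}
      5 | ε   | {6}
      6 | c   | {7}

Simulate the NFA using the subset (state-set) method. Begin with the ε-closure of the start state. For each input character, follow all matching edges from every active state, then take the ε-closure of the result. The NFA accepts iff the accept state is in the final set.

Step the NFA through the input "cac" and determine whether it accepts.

S₀ = ε-closure({0}) = {0,1,2,4}
'c' @ 1: {1,3,4}
'a' @ 2: {5,6}
'c' @ 3: {7}  [accepting]
after full input: {7}  (accept=7 in)

Answer: ACCEPT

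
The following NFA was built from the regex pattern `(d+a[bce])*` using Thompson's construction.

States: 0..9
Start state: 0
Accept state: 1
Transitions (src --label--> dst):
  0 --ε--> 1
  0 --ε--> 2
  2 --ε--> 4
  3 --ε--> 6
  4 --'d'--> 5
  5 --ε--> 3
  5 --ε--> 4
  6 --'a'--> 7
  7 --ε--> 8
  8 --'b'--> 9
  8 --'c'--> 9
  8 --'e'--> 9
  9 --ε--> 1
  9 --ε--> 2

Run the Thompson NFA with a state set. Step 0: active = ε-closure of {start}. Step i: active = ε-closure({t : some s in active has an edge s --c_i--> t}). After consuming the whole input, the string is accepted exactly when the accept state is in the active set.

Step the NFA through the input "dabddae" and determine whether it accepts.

start: ε-closure({0}) = {0,1,2,4}
'd' @ 1: {3,4,5,6}
'a' @ 2: {7,8}
'b' @ 3: {1,2,4,9}  [accepting]
'd' @ 4: {3,4,5,6}
'd' @ 5: {3,4,5,6}
'a' @ 6: {7,8}
'e' @ 7: {1,2,4,9}  [accepting]
after full input: {1,2,4,9}  (accept=1 in)

Answer: ACCEPT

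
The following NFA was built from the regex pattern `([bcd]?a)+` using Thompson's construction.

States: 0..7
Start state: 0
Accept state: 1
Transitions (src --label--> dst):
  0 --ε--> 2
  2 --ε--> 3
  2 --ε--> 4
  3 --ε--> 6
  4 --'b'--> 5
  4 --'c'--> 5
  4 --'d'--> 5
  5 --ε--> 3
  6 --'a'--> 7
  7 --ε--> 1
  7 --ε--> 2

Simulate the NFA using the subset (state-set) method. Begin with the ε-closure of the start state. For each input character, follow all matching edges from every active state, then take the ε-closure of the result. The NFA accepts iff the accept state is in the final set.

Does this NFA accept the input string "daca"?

initial (ε-close {0}): {0,2,3,4,6}
'd' @ 1: {3,5,6}
'a' @ 2: {1,2,3,4,6,7}  ✓accept
'c' @ 3: {3,5,6}
'a' @ 4: {1,2,3,4,6,7}  ✓accept
after full input: {1,2,3,4,6,7}  (accept=1 in)

Answer: ACCEPT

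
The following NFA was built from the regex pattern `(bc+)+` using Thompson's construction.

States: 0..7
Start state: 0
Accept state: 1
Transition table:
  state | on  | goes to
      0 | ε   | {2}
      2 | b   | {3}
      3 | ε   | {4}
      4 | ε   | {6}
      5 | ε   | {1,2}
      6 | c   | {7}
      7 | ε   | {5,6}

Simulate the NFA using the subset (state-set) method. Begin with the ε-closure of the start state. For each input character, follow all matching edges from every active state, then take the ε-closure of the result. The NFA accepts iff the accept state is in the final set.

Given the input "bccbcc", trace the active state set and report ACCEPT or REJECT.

initial (ε-close {0}): {0,2}
'b' @ 1: {3,4,6}
'c' @ 2: {1,2,5,6,7}  [accepting]
'c' @ 3: {1,2,5,6,7}  [accepting]
'b' @ 4: {3,4,6}
'c' @ 5: {1,2,5,6,7}  [accepting]
'c' @ 6: {1,2,5,6,7}  [accepting]
final: {1,2,5,6,7}; accept 1 in set

Answer: ACCEPT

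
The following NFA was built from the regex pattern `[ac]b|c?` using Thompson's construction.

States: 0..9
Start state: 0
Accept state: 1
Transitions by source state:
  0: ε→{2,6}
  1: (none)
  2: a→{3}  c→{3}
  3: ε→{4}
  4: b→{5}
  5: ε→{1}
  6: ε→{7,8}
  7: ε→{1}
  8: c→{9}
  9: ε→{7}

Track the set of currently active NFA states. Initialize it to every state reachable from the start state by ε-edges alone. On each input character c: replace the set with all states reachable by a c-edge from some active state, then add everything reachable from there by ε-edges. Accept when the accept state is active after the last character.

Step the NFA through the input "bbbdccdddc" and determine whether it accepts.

initial (ε-close {0}): {0,1,2,6,7,8}
'b' @ 1: {}  — dead — no transitions
rest 'bbdccdddc' ignored (set empty)
after full input: {}  (accept=1 not in)

Answer: REJECT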